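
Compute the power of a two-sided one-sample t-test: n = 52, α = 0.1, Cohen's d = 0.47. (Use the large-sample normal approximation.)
Power ≈ 0.96

Power calculation (one-sample t-test, normal approximation):
z_β = d · √n - z_{α/2}
z_β = 0.47 · √52 - 1.645
z_β = 0.47 · 7.211 - 1.645
z_β = 1.744

Power = Φ(z_β) = Φ(1.744) ≈ 0.959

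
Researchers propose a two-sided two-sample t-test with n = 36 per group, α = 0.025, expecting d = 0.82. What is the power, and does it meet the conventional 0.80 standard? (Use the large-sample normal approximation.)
Power ≈ 0.89; the study is adequately powered (power ≥ 0.80)

Power calculation (two-sample t-test, normal approximation):
z_β = d · √(n/2) - z_{α/2}
z_β = 0.82 · √(36/2) - 2.241
z_β = 0.82 · 4.243 - 2.241
z_β = 1.238

Power = Φ(z_β) = Φ(1.238) ≈ 0.892

Effect size d = 0.82 is large by Cohen's convention (0.2/0.5/0.8).

Threshold: power ≥ 0.80 is conventionally adequate.
Power ≈ 0.89 → the study is adequately powered (power ≥ 0.80).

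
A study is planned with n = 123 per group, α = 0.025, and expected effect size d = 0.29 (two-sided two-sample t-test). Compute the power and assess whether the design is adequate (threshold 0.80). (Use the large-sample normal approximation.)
Power ≈ 0.51; the study is underpowered (power < 0.80)

Power calculation (two-sample t-test, normal approximation):
z_β = d · √(n/2) - z_{α/2}
z_β = 0.29 · √(123/2) - 2.241
z_β = 0.29 · 7.842 - 2.241
z_β = 0.033

Power = Φ(z_β) = Φ(0.033) ≈ 0.513

Effect size d = 0.29 is small by Cohen's convention (0.2/0.5/0.8).

Threshold: power ≥ 0.80 is conventionally adequate.
Power ≈ 0.51 → the study is underpowered (power < 0.80).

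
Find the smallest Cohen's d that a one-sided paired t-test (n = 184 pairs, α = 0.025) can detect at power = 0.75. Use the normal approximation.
d ≈ 0.19

Minimum detectable effect (paired t-test, normal approximation):
d = (z_α + z_β) / √n
d = (1.960 + 0.674) / √184
d = 2.634 / 13.565
d ≈ 0.19

By Cohen's convention (0.2 small / 0.5 medium / 0.8 large): very small effect.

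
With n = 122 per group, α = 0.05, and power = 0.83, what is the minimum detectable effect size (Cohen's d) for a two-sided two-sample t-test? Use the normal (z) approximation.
d ≈ 0.37

Minimum detectable effect (two-sample t-test, normal approximation):
d = (z_{α/2} + z_β) / √(n/2)
d = (1.960 + 0.954) / √(122/2)
d = 2.914 / 7.810
d ≈ 0.37

By Cohen's convention (0.2 small / 0.5 medium / 0.8 large): small effect.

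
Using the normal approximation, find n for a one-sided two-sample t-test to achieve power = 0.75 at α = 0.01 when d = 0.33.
n = 166 per group

Sample size formula (two-sample t-test, normal approximation):
n = 2 · ((z_α + z_β) / d)²

z_α = 2.326 (for α = 0.01, one-sided)
z_β = 0.674 (for power = 0.75)
d = 0.33

n = 2 · ((2.326 + 0.674) / 0.33)²
n = 2 · (9.091)²
n ≈ 165.29
Round up to the next whole number: n = 166 per group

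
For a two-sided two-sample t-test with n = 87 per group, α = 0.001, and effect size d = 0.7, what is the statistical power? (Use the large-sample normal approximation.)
Power ≈ 0.91

Power calculation (two-sample t-test, normal approximation):
z_β = d · √(n/2) - z_{α/2}
z_β = 0.7 · √(87/2) - 3.291
z_β = 0.7 · 6.595 - 3.291
z_β = 1.326

Power = Φ(z_β) = Φ(1.326) ≈ 0.908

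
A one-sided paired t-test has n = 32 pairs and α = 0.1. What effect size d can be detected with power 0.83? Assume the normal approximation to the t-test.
d ≈ 0.40

Minimum detectable effect (paired t-test, normal approximation):
d = (z_α + z_β) / √n
d = (1.282 + 0.954) / √32
d = 2.236 / 5.657
d ≈ 0.40

By Cohen's convention (0.2 small / 0.5 medium / 0.8 large): small effect.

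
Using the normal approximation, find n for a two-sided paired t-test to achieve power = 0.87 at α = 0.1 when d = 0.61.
n = 21 pairs

Sample size formula (paired t-test, normal approximation):
n = ((z_{α/2} + z_β) / d)²

z_{α/2} = 1.645 (for α = 0.1, two-sided)
z_β = 1.126 (for power = 0.87)
d = 0.61

n = ((1.645 + 1.126) / 0.61)²
n = (4.543)²
n ≈ 20.64
Round up to the next whole number: n = 21 pairs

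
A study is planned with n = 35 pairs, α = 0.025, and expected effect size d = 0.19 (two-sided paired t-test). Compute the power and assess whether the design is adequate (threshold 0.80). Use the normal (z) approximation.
Power ≈ 0.13; the study is underpowered (power < 0.80)

Power calculation (paired t-test, normal approximation):
z_β = d · √n - z_{α/2}
z_β = 0.19 · √35 - 2.241
z_β = 0.19 · 5.916 - 2.241
z_β = -1.117

Power = Φ(z_β) = Φ(-1.117) ≈ 0.132

Effect size d = 0.19 is very small by Cohen's convention (0.2/0.5/0.8).

Threshold: power ≥ 0.80 is conventionally adequate.
Power ≈ 0.13 → the study is underpowered (power < 0.80).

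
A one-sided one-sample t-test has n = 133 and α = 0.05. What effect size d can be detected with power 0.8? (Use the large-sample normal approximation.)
d ≈ 0.22

Minimum detectable effect (one-sample t-test, normal approximation):
d = (z_α + z_β) / √n
d = (1.645 + 0.842) / √133
d = 2.486 / 11.533
d ≈ 0.22

By Cohen's convention (0.2 small / 0.5 medium / 0.8 large): small effect.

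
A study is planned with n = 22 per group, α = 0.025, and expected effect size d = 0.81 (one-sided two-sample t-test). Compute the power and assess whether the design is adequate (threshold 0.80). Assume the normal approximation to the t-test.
Power ≈ 0.77; the study is underpowered (power < 0.80)

Power calculation (two-sample t-test, normal approximation):
z_β = d · √(n/2) - z_α
z_β = 0.81 · √(22/2) - 1.960
z_β = 0.81 · 3.317 - 1.960
z_β = 0.727

Power = Φ(z_β) = Φ(0.727) ≈ 0.766

Effect size d = 0.81 is large by Cohen's convention (0.2/0.5/0.8).

Threshold: power ≥ 0.80 is conventionally adequate.
Power ≈ 0.77 → the study is underpowered (power < 0.80).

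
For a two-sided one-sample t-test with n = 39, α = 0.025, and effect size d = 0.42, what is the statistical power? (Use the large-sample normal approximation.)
Power ≈ 0.65

Power calculation (one-sample t-test, normal approximation):
z_β = d · √n - z_{α/2}
z_β = 0.42 · √39 - 2.241
z_β = 0.42 · 6.245 - 2.241
z_β = 0.381

Power = Φ(z_β) = Φ(0.381) ≈ 0.649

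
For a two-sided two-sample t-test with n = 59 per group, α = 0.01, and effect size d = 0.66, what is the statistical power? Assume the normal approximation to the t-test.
Power ≈ 0.84

Power calculation (two-sample t-test, normal approximation):
z_β = d · √(n/2) - z_{α/2}
z_β = 0.66 · √(59/2) - 2.576
z_β = 0.66 · 5.431 - 2.576
z_β = 1.009

Power = Φ(z_β) = Φ(1.009) ≈ 0.843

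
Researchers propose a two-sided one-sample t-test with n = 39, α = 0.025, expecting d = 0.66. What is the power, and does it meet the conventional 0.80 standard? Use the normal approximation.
Power ≈ 0.97; the study is adequately powered (power ≥ 0.80)

Power calculation (one-sample t-test, normal approximation):
z_β = d · √n - z_{α/2}
z_β = 0.66 · √39 - 2.241
z_β = 0.66 · 6.245 - 2.241
z_β = 1.880

Power = Φ(z_β) = Φ(1.880) ≈ 0.970

Effect size d = 0.66 is medium by Cohen's convention (0.2/0.5/0.8).

Threshold: power ≥ 0.80 is conventionally adequate.
Power ≈ 0.97 → the study is adequately powered (power ≥ 0.80).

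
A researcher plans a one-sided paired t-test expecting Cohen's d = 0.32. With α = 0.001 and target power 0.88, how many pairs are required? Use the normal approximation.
n = 178 pairs

Sample size formula (paired t-test, normal approximation):
n = ((z_α + z_β) / d)²

z_α = 3.090 (for α = 0.001, one-sided)
z_β = 1.175 (for power = 0.88)
d = 0.32

n = ((3.090 + 1.175) / 0.32)²
n = (13.328)²
n ≈ 177.64
Round up to the next whole number: n = 178 pairs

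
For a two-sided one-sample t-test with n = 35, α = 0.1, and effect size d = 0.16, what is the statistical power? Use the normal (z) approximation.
Power ≈ 0.24

Power calculation (one-sample t-test, normal approximation):
z_β = d · √n - z_{α/2}
z_β = 0.16 · √35 - 1.645
z_β = 0.16 · 5.916 - 1.645
z_β = -0.698

Power = Φ(z_β) = Φ(-0.698) ≈ 0.243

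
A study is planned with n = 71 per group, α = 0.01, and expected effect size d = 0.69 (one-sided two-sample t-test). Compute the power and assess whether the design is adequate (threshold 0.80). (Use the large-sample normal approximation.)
Power ≈ 0.96; the study is adequately powered (power ≥ 0.80)

Power calculation (two-sample t-test, normal approximation):
z_β = d · √(n/2) - z_α
z_β = 0.69 · √(71/2) - 2.326
z_β = 0.69 · 5.958 - 2.326
z_β = 1.785

Power = Φ(z_β) = Φ(1.785) ≈ 0.963

Effect size d = 0.69 is medium by Cohen's convention (0.2/0.5/0.8).

Threshold: power ≥ 0.80 is conventionally adequate.
Power ≈ 0.96 → the study is adequately powered (power ≥ 0.80).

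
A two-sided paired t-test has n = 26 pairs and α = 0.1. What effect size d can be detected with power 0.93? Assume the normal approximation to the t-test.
d ≈ 0.61

Minimum detectable effect (paired t-test, normal approximation):
d = (z_{α/2} + z_β) / √n
d = (1.645 + 1.476) / √26
d = 3.121 / 5.099
d ≈ 0.61

By Cohen's convention (0.2 small / 0.5 medium / 0.8 large): medium effect.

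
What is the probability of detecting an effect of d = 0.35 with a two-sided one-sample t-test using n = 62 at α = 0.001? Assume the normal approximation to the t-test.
Power ≈ 0.30

Power calculation (one-sample t-test, normal approximation):
z_β = d · √n - z_{α/2}
z_β = 0.35 · √62 - 3.291
z_β = 0.35 · 7.874 - 3.291
z_β = -0.535

Power = Φ(z_β) = Φ(-0.535) ≈ 0.296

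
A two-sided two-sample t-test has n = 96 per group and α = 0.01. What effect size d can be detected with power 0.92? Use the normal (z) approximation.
d ≈ 0.57

Minimum detectable effect (two-sample t-test, normal approximation):
d = (z_{α/2} + z_β) / √(n/2)
d = (2.576 + 1.405) / √(96/2)
d = 3.981 / 6.928
d ≈ 0.57

By Cohen's convention (0.2 small / 0.5 medium / 0.8 large): medium effect.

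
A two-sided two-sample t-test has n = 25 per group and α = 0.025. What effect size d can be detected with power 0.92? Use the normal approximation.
d ≈ 1.03

Minimum detectable effect (two-sample t-test, normal approximation):
d = (z_{α/2} + z_β) / √(n/2)
d = (2.241 + 1.405) / √(25/2)
d = 3.646 / 3.536
d ≈ 1.03

By Cohen's convention (0.2 small / 0.5 medium / 0.8 large): large effect.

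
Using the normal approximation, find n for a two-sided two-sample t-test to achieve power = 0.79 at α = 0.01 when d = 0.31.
n = 239 per group

Sample size formula (two-sample t-test, normal approximation):
n = 2 · ((z_{α/2} + z_β) / d)²

z_{α/2} = 2.576 (for α = 0.01, two-sided)
z_β = 0.806 (for power = 0.79)
d = 0.31

n = 2 · ((2.576 + 0.806) / 0.31)²
n = 2 · (10.910)²
n ≈ 238.06
Round up to the next whole number: n = 239 per group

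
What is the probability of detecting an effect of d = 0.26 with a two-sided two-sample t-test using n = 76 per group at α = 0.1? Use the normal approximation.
Power ≈ 0.48

Power calculation (two-sample t-test, normal approximation):
z_β = d · √(n/2) - z_{α/2}
z_β = 0.26 · √(76/2) - 1.645
z_β = 0.26 · 6.164 - 1.645
z_β = -0.042

Power = Φ(z_β) = Φ(-0.042) ≈ 0.483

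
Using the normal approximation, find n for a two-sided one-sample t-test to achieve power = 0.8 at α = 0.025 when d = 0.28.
n = 122

Sample size formula (one-sample t-test, normal approximation):
n = ((z_{α/2} + z_β) / d)²

z_{α/2} = 2.241 (for α = 0.025, two-sided)
z_β = 0.842 (for power = 0.8)
d = 0.28

n = ((2.241 + 0.842) / 0.28)²
n = (11.011)²
n ≈ 121.24
Round up to the next whole number: n = 122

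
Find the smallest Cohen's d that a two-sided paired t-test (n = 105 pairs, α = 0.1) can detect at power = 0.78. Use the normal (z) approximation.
d ≈ 0.24

Minimum detectable effect (paired t-test, normal approximation):
d = (z_{α/2} + z_β) / √n
d = (1.645 + 0.772) / √105
d = 2.417 / 10.247
d ≈ 0.24

By Cohen's convention (0.2 small / 0.5 medium / 0.8 large): small effect.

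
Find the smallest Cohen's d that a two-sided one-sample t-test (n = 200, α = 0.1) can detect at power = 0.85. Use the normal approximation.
d ≈ 0.19

Minimum detectable effect (one-sample t-test, normal approximation):
d = (z_{α/2} + z_β) / √n
d = (1.645 + 1.036) / √200
d = 2.681 / 14.142
d ≈ 0.19

By Cohen's convention (0.2 small / 0.5 medium / 0.8 large): very small effect.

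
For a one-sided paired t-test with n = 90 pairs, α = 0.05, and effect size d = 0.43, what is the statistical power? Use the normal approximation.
Power ≈ 0.99

Power calculation (paired t-test, normal approximation):
z_β = d · √n - z_α
z_β = 0.43 · √90 - 1.645
z_β = 0.43 · 9.487 - 1.645
z_β = 2.434

Power = Φ(z_β) = Φ(2.434) ≈ 0.993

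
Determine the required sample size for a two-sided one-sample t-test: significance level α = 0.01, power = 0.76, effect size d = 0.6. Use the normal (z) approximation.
n = 30

Sample size formula (one-sample t-test, normal approximation):
n = ((z_{α/2} + z_β) / d)²

z_{α/2} = 2.576 (for α = 0.01, two-sided)
z_β = 0.706 (for power = 0.76)
d = 0.6

n = ((2.576 + 0.706) / 0.6)²
n = (5.470)²
n ≈ 29.92
Round up to the next whole number: n = 30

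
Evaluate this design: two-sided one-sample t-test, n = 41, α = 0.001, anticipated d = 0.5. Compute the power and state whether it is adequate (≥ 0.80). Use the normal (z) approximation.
Power ≈ 0.46; the study is underpowered (power < 0.80)

Power calculation (one-sample t-test, normal approximation):
z_β = d · √n - z_{α/2}
z_β = 0.5 · √41 - 3.291
z_β = 0.5 · 6.403 - 3.291
z_β = -0.089

Power = Φ(z_β) = Φ(-0.089) ≈ 0.465

Effect size d = 0.5 is medium by Cohen's convention (0.2/0.5/0.8).

Threshold: power ≥ 0.80 is conventionally adequate.
Power ≈ 0.46 → the study is underpowered (power < 0.80).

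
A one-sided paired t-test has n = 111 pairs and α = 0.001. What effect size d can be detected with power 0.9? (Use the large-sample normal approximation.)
d ≈ 0.41

Minimum detectable effect (paired t-test, normal approximation):
d = (z_α + z_β) / √n
d = (3.090 + 1.282) / √111
d = 4.372 / 10.536
d ≈ 0.41

By Cohen's convention (0.2 small / 0.5 medium / 0.8 large): small effect.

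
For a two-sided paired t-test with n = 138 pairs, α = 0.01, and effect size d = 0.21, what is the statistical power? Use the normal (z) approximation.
Power ≈ 0.46

Power calculation (paired t-test, normal approximation):
z_β = d · √n - z_{α/2}
z_β = 0.21 · √138 - 2.576
z_β = 0.21 · 11.747 - 2.576
z_β = -0.109

Power = Φ(z_β) = Φ(-0.109) ≈ 0.457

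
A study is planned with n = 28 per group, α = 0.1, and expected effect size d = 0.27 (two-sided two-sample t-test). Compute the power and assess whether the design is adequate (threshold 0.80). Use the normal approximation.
Power ≈ 0.26; the study is underpowered (power < 0.80)

Power calculation (two-sample t-test, normal approximation):
z_β = d · √(n/2) - z_{α/2}
z_β = 0.27 · √(28/2) - 1.645
z_β = 0.27 · 3.742 - 1.645
z_β = -0.635

Power = Φ(z_β) = Φ(-0.635) ≈ 0.263

Effect size d = 0.27 is small by Cohen's convention (0.2/0.5/0.8).

Threshold: power ≥ 0.80 is conventionally adequate.
Power ≈ 0.26 → the study is underpowered (power < 0.80).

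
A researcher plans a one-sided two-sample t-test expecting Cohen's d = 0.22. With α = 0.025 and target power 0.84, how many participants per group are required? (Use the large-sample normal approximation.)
n = 361 per group

Sample size formula (two-sample t-test, normal approximation):
n = 2 · ((z_α + z_β) / d)²

z_α = 1.960 (for α = 0.025, one-sided)
z_β = 0.994 (for power = 0.84)
d = 0.22

n = 2 · ((1.960 + 0.994) / 0.22)²
n = 2 · (13.427)²
n ≈ 360.57
Round up to the next whole number: n = 361 per group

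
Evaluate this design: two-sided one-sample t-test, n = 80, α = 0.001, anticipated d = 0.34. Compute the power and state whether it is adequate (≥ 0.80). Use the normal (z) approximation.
Power ≈ 0.40; the study is underpowered (power < 0.80)

Power calculation (one-sample t-test, normal approximation):
z_β = d · √n - z_{α/2}
z_β = 0.34 · √80 - 3.291
z_β = 0.34 · 8.944 - 3.291
z_β = -0.249

Power = Φ(z_β) = Φ(-0.249) ≈ 0.401

Effect size d = 0.34 is small by Cohen's convention (0.2/0.5/0.8).

Threshold: power ≥ 0.80 is conventionally adequate.
Power ≈ 0.40 → the study is underpowered (power < 0.80).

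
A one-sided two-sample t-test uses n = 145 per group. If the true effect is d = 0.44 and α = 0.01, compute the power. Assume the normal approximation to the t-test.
Power ≈ 0.92

Power calculation (two-sample t-test, normal approximation):
z_β = d · √(n/2) - z_α
z_β = 0.44 · √(145/2) - 2.326
z_β = 0.44 · 8.515 - 2.326
z_β = 1.420

Power = Φ(z_β) = Φ(1.420) ≈ 0.922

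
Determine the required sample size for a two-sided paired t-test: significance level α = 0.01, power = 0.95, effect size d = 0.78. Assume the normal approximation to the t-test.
n = 30 pairs

Sample size formula (paired t-test, normal approximation):
n = ((z_{α/2} + z_β) / d)²

z_{α/2} = 2.576 (for α = 0.01, two-sided)
z_β = 1.645 (for power = 0.95)
d = 0.78

n = ((2.576 + 1.645) / 0.78)²
n = (5.412)²
n ≈ 29.29
Round up to the next whole number: n = 30 pairs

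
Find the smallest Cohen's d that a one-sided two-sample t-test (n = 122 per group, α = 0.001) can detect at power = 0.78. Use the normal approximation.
d ≈ 0.49

Minimum detectable effect (two-sample t-test, normal approximation):
d = (z_α + z_β) / √(n/2)
d = (3.090 + 0.772) / √(122/2)
d = 3.862 / 7.810
d ≈ 0.49

By Cohen's convention (0.2 small / 0.5 medium / 0.8 large): small effect.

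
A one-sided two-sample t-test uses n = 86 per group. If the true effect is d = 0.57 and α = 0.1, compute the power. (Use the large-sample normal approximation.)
Power ≈ 0.99

Power calculation (two-sample t-test, normal approximation):
z_β = d · √(n/2) - z_α
z_β = 0.57 · √(86/2) - 1.282
z_β = 0.57 · 6.557 - 1.282
z_β = 2.456

Power = Φ(z_β) = Φ(2.456) ≈ 0.993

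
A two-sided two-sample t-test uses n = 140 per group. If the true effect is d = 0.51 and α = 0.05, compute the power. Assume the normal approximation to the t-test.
Power ≈ 0.99

Power calculation (two-sample t-test, normal approximation):
z_β = d · √(n/2) - z_{α/2}
z_β = 0.51 · √(140/2) - 1.960
z_β = 0.51 · 8.367 - 1.960
z_β = 2.307

Power = Φ(z_β) = Φ(2.307) ≈ 0.989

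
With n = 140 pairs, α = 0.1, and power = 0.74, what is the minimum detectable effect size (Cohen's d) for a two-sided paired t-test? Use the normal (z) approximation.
d ≈ 0.19

Minimum detectable effect (paired t-test, normal approximation):
d = (z_{α/2} + z_β) / √n
d = (1.645 + 0.643) / √140
d = 2.288 / 11.832
d ≈ 0.19

By Cohen's convention (0.2 small / 0.5 medium / 0.8 large): very small effect.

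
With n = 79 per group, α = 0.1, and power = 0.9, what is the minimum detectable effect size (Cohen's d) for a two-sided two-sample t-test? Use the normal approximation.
d ≈ 0.47

Minimum detectable effect (two-sample t-test, normal approximation):
d = (z_{α/2} + z_β) / √(n/2)
d = (1.645 + 1.282) / √(79/2)
d = 2.926 / 6.285
d ≈ 0.47

By Cohen's convention (0.2 small / 0.5 medium / 0.8 large): small effect.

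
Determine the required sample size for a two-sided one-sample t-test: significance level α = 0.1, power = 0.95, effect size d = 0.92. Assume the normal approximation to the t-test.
n = 13

Sample size formula (one-sample t-test, normal approximation):
n = ((z_{α/2} + z_β) / d)²

z_{α/2} = 1.645 (for α = 0.1, two-sided)
z_β = 1.645 (for power = 0.95)
d = 0.92

n = ((1.645 + 1.645) / 0.92)²
n = (3.576)²
n ≈ 12.79
Round up to the next whole number: n = 13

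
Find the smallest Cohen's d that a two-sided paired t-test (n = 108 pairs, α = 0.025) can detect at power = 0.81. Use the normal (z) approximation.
d ≈ 0.30

Minimum detectable effect (paired t-test, normal approximation):
d = (z_{α/2} + z_β) / √n
d = (2.241 + 0.878) / √108
d = 3.119 / 10.392
d ≈ 0.30

By Cohen's convention (0.2 small / 0.5 medium / 0.8 large): small effect.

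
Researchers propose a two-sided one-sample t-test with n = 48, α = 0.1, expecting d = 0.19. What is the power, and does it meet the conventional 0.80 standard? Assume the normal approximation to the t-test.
Power ≈ 0.37; the study is underpowered (power < 0.80)

Power calculation (one-sample t-test, normal approximation):
z_β = d · √n - z_{α/2}
z_β = 0.19 · √48 - 1.645
z_β = 0.19 · 6.928 - 1.645
z_β = -0.328

Power = Φ(z_β) = Φ(-0.328) ≈ 0.371

Effect size d = 0.19 is very small by Cohen's convention (0.2/0.5/0.8).

Threshold: power ≥ 0.80 is conventionally adequate.
Power ≈ 0.37 → the study is underpowered (power < 0.80).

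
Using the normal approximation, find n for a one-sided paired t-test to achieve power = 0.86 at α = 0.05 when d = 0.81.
n = 12 pairs

Sample size formula (paired t-test, normal approximation):
n = ((z_α + z_β) / d)²

z_α = 1.645 (for α = 0.05, one-sided)
z_β = 1.080 (for power = 0.86)
d = 0.81

n = ((1.645 + 1.080) / 0.81)²
n = (3.364)²
n ≈ 11.32
Round up to the next whole number: n = 12 pairs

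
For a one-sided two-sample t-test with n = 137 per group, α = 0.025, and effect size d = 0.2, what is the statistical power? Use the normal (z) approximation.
Power ≈ 0.38

Power calculation (two-sample t-test, normal approximation):
z_β = d · √(n/2) - z_α
z_β = 0.2 · √(137/2) - 1.960
z_β = 0.2 · 8.276 - 1.960
z_β = -0.305

Power = Φ(z_β) = Φ(-0.305) ≈ 0.380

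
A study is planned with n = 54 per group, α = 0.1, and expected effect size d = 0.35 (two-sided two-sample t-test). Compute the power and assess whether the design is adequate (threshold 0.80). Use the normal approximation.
Power ≈ 0.57; the study is underpowered (power < 0.80)

Power calculation (two-sample t-test, normal approximation):
z_β = d · √(n/2) - z_{α/2}
z_β = 0.35 · √(54/2) - 1.645
z_β = 0.35 · 5.196 - 1.645
z_β = 0.174

Power = Φ(z_β) = Φ(0.174) ≈ 0.569

Effect size d = 0.35 is small by Cohen's convention (0.2/0.5/0.8).

Threshold: power ≥ 0.80 is conventionally adequate.
Power ≈ 0.57 → the study is underpowered (power < 0.80).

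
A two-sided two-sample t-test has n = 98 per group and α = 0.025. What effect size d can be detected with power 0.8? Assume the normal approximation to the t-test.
d ≈ 0.44

Minimum detectable effect (two-sample t-test, normal approximation):
d = (z_{α/2} + z_β) / √(n/2)
d = (2.241 + 0.842) / √(98/2)
d = 3.083 / 7.000
d ≈ 0.44

By Cohen's convention (0.2 small / 0.5 medium / 0.8 large): small effect.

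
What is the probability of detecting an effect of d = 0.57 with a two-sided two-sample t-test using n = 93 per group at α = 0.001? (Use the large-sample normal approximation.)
Power ≈ 0.72

Power calculation (two-sample t-test, normal approximation):
z_β = d · √(n/2) - z_{α/2}
z_β = 0.57 · √(93/2) - 3.291
z_β = 0.57 · 6.819 - 3.291
z_β = 0.596

Power = Φ(z_β) = Φ(0.596) ≈ 0.725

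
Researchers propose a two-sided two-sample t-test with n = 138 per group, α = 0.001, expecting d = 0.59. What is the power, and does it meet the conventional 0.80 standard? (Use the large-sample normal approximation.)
Power ≈ 0.95; the study is adequately powered (power ≥ 0.80)

Power calculation (two-sample t-test, normal approximation):
z_β = d · √(n/2) - z_{α/2}
z_β = 0.59 · √(138/2) - 3.291
z_β = 0.59 · 8.307 - 3.291
z_β = 1.610

Power = Φ(z_β) = Φ(1.610) ≈ 0.946

Effect size d = 0.59 is medium by Cohen's convention (0.2/0.5/0.8).

Threshold: power ≥ 0.80 is conventionally adequate.
Power ≈ 0.95 → the study is adequately powered (power ≥ 0.80).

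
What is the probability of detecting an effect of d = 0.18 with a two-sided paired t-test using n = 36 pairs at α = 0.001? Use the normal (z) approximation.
Power ≈ 0.01

Power calculation (paired t-test, normal approximation):
z_β = d · √n - z_{α/2}
z_β = 0.18 · √36 - 3.291
z_β = 0.18 · 6.000 - 3.291
z_β = -2.211

Power = Φ(z_β) = Φ(-2.211) ≈ 0.014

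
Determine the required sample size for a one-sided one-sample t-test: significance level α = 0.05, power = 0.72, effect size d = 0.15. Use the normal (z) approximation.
n = 221

Sample size formula (one-sample t-test, normal approximation):
n = ((z_α + z_β) / d)²

z_α = 1.645 (for α = 0.05, one-sided)
z_β = 0.583 (for power = 0.72)
d = 0.15

n = ((1.645 + 0.583) / 0.15)²
n = (14.853)²
n ≈ 220.61
Round up to the next whole number: n = 221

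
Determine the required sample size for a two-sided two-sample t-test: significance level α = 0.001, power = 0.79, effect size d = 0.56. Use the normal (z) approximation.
n = 108 per group

Sample size formula (two-sample t-test, normal approximation):
n = 2 · ((z_{α/2} + z_β) / d)²

z_{α/2} = 3.291 (for α = 0.001, two-sided)
z_β = 0.806 (for power = 0.79)
d = 0.56

n = 2 · ((3.291 + 0.806) / 0.56)²
n = 2 · (7.316)²
n ≈ 107.05
Round up to the next whole number: n = 108 per group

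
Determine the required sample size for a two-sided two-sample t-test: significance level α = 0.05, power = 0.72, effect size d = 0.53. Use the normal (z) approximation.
n = 47 per group

Sample size formula (two-sample t-test, normal approximation):
n = 2 · ((z_{α/2} + z_β) / d)²

z_{α/2} = 1.960 (for α = 0.05, two-sided)
z_β = 0.583 (for power = 0.72)
d = 0.53

n = 2 · ((1.960 + 0.583) / 0.53)²
n = 2 · (4.798)²
n ≈ 46.04
Round up to the next whole number: n = 47 per group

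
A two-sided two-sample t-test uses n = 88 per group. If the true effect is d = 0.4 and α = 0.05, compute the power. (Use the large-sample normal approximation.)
Power ≈ 0.76

Power calculation (two-sample t-test, normal approximation):
z_β = d · √(n/2) - z_{α/2}
z_β = 0.4 · √(88/2) - 1.960
z_β = 0.4 · 6.633 - 1.960
z_β = 0.693

Power = Φ(z_β) = Φ(0.693) ≈ 0.756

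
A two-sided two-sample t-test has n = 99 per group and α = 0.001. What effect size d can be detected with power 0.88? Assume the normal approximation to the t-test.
d ≈ 0.63

Minimum detectable effect (two-sample t-test, normal approximation):
d = (z_{α/2} + z_β) / √(n/2)
d = (3.291 + 1.175) / √(99/2)
d = 4.466 / 7.036
d ≈ 0.63

By Cohen's convention (0.2 small / 0.5 medium / 0.8 large): medium effect.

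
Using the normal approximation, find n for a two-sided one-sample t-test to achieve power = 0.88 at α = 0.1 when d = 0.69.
n = 17

Sample size formula (one-sample t-test, normal approximation):
n = ((z_{α/2} + z_β) / d)²

z_{α/2} = 1.645 (for α = 0.1, two-sided)
z_β = 1.175 (for power = 0.88)
d = 0.69

n = ((1.645 + 1.175) / 0.69)²
n = (4.087)²
n ≈ 16.70
Round up to the next whole number: n = 17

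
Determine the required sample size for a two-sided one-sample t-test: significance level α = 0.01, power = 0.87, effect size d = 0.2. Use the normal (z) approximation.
n = 343

Sample size formula (one-sample t-test, normal approximation):
n = ((z_{α/2} + z_β) / d)²

z_{α/2} = 2.576 (for α = 0.01, two-sided)
z_β = 1.126 (for power = 0.87)
d = 0.2

n = ((2.576 + 1.126) / 0.2)²
n = (18.510)²
n ≈ 342.62
Round up to the next whole number: n = 343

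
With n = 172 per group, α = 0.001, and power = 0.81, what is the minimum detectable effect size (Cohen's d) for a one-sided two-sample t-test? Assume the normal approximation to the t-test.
d ≈ 0.43

Minimum detectable effect (two-sample t-test, normal approximation):
d = (z_α + z_β) / √(n/2)
d = (3.090 + 0.878) / √(172/2)
d = 3.968 / 9.274
d ≈ 0.43

By Cohen's convention (0.2 small / 0.5 medium / 0.8 large): small effect.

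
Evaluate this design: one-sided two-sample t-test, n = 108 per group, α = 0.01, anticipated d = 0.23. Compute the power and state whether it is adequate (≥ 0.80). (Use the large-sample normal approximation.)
Power ≈ 0.26; the study is underpowered (power < 0.80)

Power calculation (two-sample t-test, normal approximation):
z_β = d · √(n/2) - z_α
z_β = 0.23 · √(108/2) - 2.326
z_β = 0.23 · 7.348 - 2.326
z_β = -0.636

Power = Φ(z_β) = Φ(-0.636) ≈ 0.262

Effect size d = 0.23 is small by Cohen's convention (0.2/0.5/0.8).

Threshold: power ≥ 0.80 is conventionally adequate.
Power ≈ 0.26 → the study is underpowered (power < 0.80).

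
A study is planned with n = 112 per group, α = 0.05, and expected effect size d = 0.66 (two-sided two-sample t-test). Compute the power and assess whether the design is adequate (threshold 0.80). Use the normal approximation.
Power ≈ 1.00; the study is adequately powered (power ≥ 0.80)

Power calculation (two-sample t-test, normal approximation):
z_β = d · √(n/2) - z_{α/2}
z_β = 0.66 · √(112/2) - 1.960
z_β = 0.66 · 7.483 - 1.960
z_β = 2.979

Power = Φ(z_β) = Φ(2.979) ≈ 0.999

Effect size d = 0.66 is medium by Cohen's convention (0.2/0.5/0.8).

Threshold: power ≥ 0.80 is conventionally adequate.
Power ≈ 1.00 → the study is adequately powered (power ≥ 0.80).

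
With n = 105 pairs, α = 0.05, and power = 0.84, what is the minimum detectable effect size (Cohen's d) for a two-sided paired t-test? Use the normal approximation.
d ≈ 0.29

Minimum detectable effect (paired t-test, normal approximation):
d = (z_{α/2} + z_β) / √n
d = (1.960 + 0.994) / √105
d = 2.954 / 10.247
d ≈ 0.29

By Cohen's convention (0.2 small / 0.5 medium / 0.8 large): small effect.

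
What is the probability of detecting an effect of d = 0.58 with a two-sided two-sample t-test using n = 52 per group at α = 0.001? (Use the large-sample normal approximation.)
Power ≈ 0.37

Power calculation (two-sample t-test, normal approximation):
z_β = d · √(n/2) - z_{α/2}
z_β = 0.58 · √(52/2) - 3.291
z_β = 0.58 · 5.099 - 3.291
z_β = -0.333

Power = Φ(z_β) = Φ(-0.333) ≈ 0.370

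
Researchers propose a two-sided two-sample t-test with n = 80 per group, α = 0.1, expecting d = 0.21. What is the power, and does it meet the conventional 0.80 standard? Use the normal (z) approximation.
Power ≈ 0.38; the study is underpowered (power < 0.80)

Power calculation (two-sample t-test, normal approximation):
z_β = d · √(n/2) - z_{α/2}
z_β = 0.21 · √(80/2) - 1.645
z_β = 0.21 · 6.325 - 1.645
z_β = -0.317

Power = Φ(z_β) = Φ(-0.317) ≈ 0.376

Effect size d = 0.21 is small by Cohen's convention (0.2/0.5/0.8).

Threshold: power ≥ 0.80 is conventionally adequate.
Power ≈ 0.38 → the study is underpowered (power < 0.80).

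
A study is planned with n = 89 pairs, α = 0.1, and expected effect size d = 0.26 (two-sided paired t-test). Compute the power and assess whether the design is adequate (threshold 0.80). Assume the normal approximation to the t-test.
Power ≈ 0.79; the study is underpowered (power < 0.80)

Power calculation (paired t-test, normal approximation):
z_β = d · √n - z_{α/2}
z_β = 0.26 · √89 - 1.645
z_β = 0.26 · 9.434 - 1.645
z_β = 0.808

Power = Φ(z_β) = Φ(0.808) ≈ 0.790

Effect size d = 0.26 is small by Cohen's convention (0.2/0.5/0.8).

Threshold: power ≥ 0.80 is conventionally adequate.
Power ≈ 0.79 → the study is underpowered (power < 0.80).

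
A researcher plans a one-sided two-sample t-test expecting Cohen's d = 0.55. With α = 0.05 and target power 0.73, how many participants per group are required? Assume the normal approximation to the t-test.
n = 34 per group

Sample size formula (two-sample t-test, normal approximation):
n = 2 · ((z_α + z_β) / d)²

z_α = 1.645 (for α = 0.05, one-sided)
z_β = 0.613 (for power = 0.73)
d = 0.55

n = 2 · ((1.645 + 0.613) / 0.55)²
n = 2 · (4.105)²
n ≈ 33.70
Round up to the next whole number: n = 34 per group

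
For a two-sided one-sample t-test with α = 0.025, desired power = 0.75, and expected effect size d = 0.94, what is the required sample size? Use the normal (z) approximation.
n = 10

Sample size formula (one-sample t-test, normal approximation):
n = ((z_{α/2} + z_β) / d)²

z_{α/2} = 2.241 (for α = 0.025, two-sided)
z_β = 0.674 (for power = 0.75)
d = 0.94

n = ((2.241 + 0.674) / 0.94)²
n = (3.101)²
n ≈ 9.62
Round up to the next whole number: n = 10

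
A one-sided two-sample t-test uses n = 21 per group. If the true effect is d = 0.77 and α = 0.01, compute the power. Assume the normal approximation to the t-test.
Power ≈ 0.57

Power calculation (two-sample t-test, normal approximation):
z_β = d · √(n/2) - z_α
z_β = 0.77 · √(21/2) - 2.326
z_β = 0.77 · 3.240 - 2.326
z_β = 0.169

Power = Φ(z_β) = Φ(0.169) ≈ 0.567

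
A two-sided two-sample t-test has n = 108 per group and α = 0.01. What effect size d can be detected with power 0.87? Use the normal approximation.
d ≈ 0.50

Minimum detectable effect (two-sample t-test, normal approximation):
d = (z_{α/2} + z_β) / √(n/2)
d = (2.576 + 1.126) / √(108/2)
d = 3.702 / 7.348
d ≈ 0.50

By Cohen's convention (0.2 small / 0.5 medium / 0.8 large): medium effect.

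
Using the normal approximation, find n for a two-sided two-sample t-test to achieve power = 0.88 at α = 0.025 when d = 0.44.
n = 121 per group

Sample size formula (two-sample t-test, normal approximation):
n = 2 · ((z_{α/2} + z_β) / d)²

z_{α/2} = 2.241 (for α = 0.025, two-sided)
z_β = 1.175 (for power = 0.88)
d = 0.44

n = 2 · ((2.241 + 1.175) / 0.44)²
n = 2 · (7.764)²
n ≈ 120.56
Round up to the next whole number: n = 121 per group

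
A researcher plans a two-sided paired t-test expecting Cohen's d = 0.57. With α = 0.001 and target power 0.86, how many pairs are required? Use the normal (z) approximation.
n = 59 pairs

Sample size formula (paired t-test, normal approximation):
n = ((z_{α/2} + z_β) / d)²

z_{α/2} = 3.291 (for α = 0.001, two-sided)
z_β = 1.080 (for power = 0.86)
d = 0.57

n = ((3.291 + 1.080) / 0.57)²
n = (7.668)²
n ≈ 58.80
Round up to the next whole number: n = 59 pairs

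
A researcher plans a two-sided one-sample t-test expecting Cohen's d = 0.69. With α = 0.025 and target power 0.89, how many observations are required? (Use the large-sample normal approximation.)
n = 26

Sample size formula (one-sample t-test, normal approximation):
n = ((z_{α/2} + z_β) / d)²

z_{α/2} = 2.241 (for α = 0.025, two-sided)
z_β = 1.227 (for power = 0.89)
d = 0.69

n = ((2.241 + 1.227) / 0.69)²
n = (5.026)²
n ≈ 25.26
Round up to the next whole number: n = 26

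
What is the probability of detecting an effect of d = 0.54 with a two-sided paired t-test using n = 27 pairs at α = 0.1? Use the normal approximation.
Power ≈ 0.88

Power calculation (paired t-test, normal approximation):
z_β = d · √n - z_{α/2}
z_β = 0.54 · √27 - 1.645
z_β = 0.54 · 5.196 - 1.645
z_β = 1.161

Power = Φ(z_β) = Φ(1.161) ≈ 0.877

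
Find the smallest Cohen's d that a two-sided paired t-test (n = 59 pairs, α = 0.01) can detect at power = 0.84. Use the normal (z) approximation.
d ≈ 0.46

Minimum detectable effect (paired t-test, normal approximation):
d = (z_{α/2} + z_β) / √n
d = (2.576 + 0.994) / √59
d = 3.570 / 7.681
d ≈ 0.46

By Cohen's convention (0.2 small / 0.5 medium / 0.8 large): small effect.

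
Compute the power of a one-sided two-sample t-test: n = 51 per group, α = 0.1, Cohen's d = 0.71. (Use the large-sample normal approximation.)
Power ≈ 0.99

Power calculation (two-sample t-test, normal approximation):
z_β = d · √(n/2) - z_α
z_β = 0.71 · √(51/2) - 1.282
z_β = 0.71 · 5.050 - 1.282
z_β = 2.304

Power = Φ(z_β) = Φ(2.304) ≈ 0.989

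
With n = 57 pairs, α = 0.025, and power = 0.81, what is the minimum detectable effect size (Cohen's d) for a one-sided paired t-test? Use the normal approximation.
d ≈ 0.38

Minimum detectable effect (paired t-test, normal approximation):
d = (z_α + z_β) / √n
d = (1.960 + 0.878) / √57
d = 2.838 / 7.550
d ≈ 0.38

By Cohen's convention (0.2 small / 0.5 medium / 0.8 large): small effect.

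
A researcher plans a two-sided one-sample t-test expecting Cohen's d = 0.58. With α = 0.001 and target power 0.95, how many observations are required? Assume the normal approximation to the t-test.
n = 73

Sample size formula (one-sample t-test, normal approximation):
n = ((z_{α/2} + z_β) / d)²

z_{α/2} = 3.291 (for α = 0.001, two-sided)
z_β = 1.645 (for power = 0.95)
d = 0.58

n = ((3.291 + 1.645) / 0.58)²
n = (8.510)²
n ≈ 72.42
Round up to the next whole number: n = 73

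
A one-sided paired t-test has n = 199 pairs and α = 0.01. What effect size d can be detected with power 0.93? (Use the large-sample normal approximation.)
d ≈ 0.27

Minimum detectable effect (paired t-test, normal approximation):
d = (z_α + z_β) / √n
d = (2.326 + 1.476) / √199
d = 3.802 / 14.107
d ≈ 0.27

By Cohen's convention (0.2 small / 0.5 medium / 0.8 large): small effect.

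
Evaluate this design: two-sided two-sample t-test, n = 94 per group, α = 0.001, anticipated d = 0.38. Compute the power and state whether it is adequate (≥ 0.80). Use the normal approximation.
Power ≈ 0.25; the study is underpowered (power < 0.80)

Power calculation (two-sample t-test, normal approximation):
z_β = d · √(n/2) - z_{α/2}
z_β = 0.38 · √(94/2) - 3.291
z_β = 0.38 · 6.856 - 3.291
z_β = -0.685

Power = Φ(z_β) = Φ(-0.685) ≈ 0.247

Effect size d = 0.38 is small by Cohen's convention (0.2/0.5/0.8).

Threshold: power ≥ 0.80 is conventionally adequate.
Power ≈ 0.25 → the study is underpowered (power < 0.80).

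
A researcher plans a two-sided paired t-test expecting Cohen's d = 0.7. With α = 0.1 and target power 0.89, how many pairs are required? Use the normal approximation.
n = 17 pairs

Sample size formula (paired t-test, normal approximation):
n = ((z_{α/2} + z_β) / d)²

z_{α/2} = 1.645 (for α = 0.1, two-sided)
z_β = 1.227 (for power = 0.89)
d = 0.7

n = ((1.645 + 1.227) / 0.7)²
n = (4.103)²
n ≈ 16.83
Round up to the next whole number: n = 17 pairs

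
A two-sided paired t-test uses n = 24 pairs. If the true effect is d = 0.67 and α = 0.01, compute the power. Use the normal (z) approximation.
Power ≈ 0.76

Power calculation (paired t-test, normal approximation):
z_β = d · √n - z_{α/2}
z_β = 0.67 · √24 - 2.576
z_β = 0.67 · 4.899 - 2.576
z_β = 0.706

Power = Φ(z_β) = Φ(0.706) ≈ 0.760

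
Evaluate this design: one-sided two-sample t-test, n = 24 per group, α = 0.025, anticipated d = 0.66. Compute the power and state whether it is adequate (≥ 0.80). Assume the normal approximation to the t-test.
Power ≈ 0.63; the study is underpowered (power < 0.80)

Power calculation (two-sample t-test, normal approximation):
z_β = d · √(n/2) - z_α
z_β = 0.66 · √(24/2) - 1.960
z_β = 0.66 · 3.464 - 1.960
z_β = 0.326

Power = Φ(z_β) = Φ(0.326) ≈ 0.628

Effect size d = 0.66 is medium by Cohen's convention (0.2/0.5/0.8).

Threshold: power ≥ 0.80 is conventionally adequate.
Power ≈ 0.63 → the study is underpowered (power < 0.80).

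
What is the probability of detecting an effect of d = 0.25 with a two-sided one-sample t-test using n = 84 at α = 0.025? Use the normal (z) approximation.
Power ≈ 0.52

Power calculation (one-sample t-test, normal approximation):
z_β = d · √n - z_{α/2}
z_β = 0.25 · √84 - 2.241
z_β = 0.25 · 9.165 - 2.241
z_β = 0.050

Power = Φ(z_β) = Φ(0.050) ≈ 0.520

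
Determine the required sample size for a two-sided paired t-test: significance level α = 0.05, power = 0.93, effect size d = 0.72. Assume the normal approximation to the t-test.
n = 23 pairs

Sample size formula (paired t-test, normal approximation):
n = ((z_{α/2} + z_β) / d)²

z_{α/2} = 1.960 (for α = 0.05, two-sided)
z_β = 1.476 (for power = 0.93)
d = 0.72

n = ((1.960 + 1.476) / 0.72)²
n = (4.772)²
n ≈ 22.77
Round up to the next whole number: n = 23 pairs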